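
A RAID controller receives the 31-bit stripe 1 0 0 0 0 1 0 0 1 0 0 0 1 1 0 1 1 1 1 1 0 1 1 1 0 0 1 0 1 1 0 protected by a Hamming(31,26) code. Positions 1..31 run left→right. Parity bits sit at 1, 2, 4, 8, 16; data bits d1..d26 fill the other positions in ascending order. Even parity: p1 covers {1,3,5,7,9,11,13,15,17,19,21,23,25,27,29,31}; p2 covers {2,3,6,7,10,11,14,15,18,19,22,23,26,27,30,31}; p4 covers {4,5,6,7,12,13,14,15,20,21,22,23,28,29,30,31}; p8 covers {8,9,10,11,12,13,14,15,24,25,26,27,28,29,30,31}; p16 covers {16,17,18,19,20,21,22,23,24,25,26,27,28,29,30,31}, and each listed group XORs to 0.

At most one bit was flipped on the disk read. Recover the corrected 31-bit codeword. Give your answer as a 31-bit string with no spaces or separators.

1000010010001101111101100010110

s1 (pos 1,3,5,7,9,11,13,15,17,19,21,23,25,27,29,31): 1⊕0⊕0⊕0⊕1⊕0⊕1⊕0⊕1⊕1⊕0⊕1⊕0⊕1⊕1⊕0 = 0
s2 (pos 2,3,6,7,10,11,14,15,18,19,22,23,26,27,30,31): 0⊕0⊕1⊕0⊕0⊕0⊕1⊕0⊕1⊕1⊕1⊕1⊕0⊕1⊕1⊕0 = 0
s4 (pos 4,5,6,7,12,13,14,15,20,21,22,23,28,29,30,31): 0⊕0⊕1⊕0⊕0⊕1⊕1⊕0⊕1⊕0⊕1⊕1⊕0⊕1⊕1⊕0 = 0
s8 (pos 8,9,10,11,12,13,14,15,24,25,26,27,28,29,30,31): 0⊕1⊕0⊕0⊕0⊕1⊕1⊕0⊕1⊕0⊕0⊕1⊕0⊕1⊕1⊕0 = 1
s16 (pos 16,17,18,19,20,21,22,23,24,25,26,27,28,29,30,31): 1⊕1⊕1⊕1⊕1⊕0⊕1⊕1⊕1⊕0⊕0⊕1⊕0⊕1⊕1⊕0 = 1
Syndrome s16…s1 = 11000 → error at position 24.
Flip position 24: 1000010010001101111101110010110 → 1000010010001101111101100010110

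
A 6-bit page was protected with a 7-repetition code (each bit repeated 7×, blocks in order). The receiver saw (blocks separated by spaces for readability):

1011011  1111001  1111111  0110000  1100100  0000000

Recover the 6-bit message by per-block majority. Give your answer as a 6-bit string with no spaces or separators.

Block 1 (1011011): 5 ones → 1
Block 2 (1111001): 5 ones → 1
Block 3 (1111111): 7 ones → 1
Block 4 (0110000): 2 ones → 0
Block 5 (1100100): 3 ones → 0
Block 6 (0000000): 0 ones → 0

111000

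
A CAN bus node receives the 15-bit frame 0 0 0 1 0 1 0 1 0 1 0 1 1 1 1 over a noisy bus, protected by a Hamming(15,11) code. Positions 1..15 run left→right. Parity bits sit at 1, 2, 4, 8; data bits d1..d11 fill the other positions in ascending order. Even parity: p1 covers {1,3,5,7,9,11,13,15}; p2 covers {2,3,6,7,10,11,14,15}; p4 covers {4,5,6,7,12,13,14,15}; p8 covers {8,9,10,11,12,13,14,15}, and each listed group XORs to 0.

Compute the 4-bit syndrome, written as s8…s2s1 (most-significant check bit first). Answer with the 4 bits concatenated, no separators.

s1 (pos 1,3,5,7,9,11,13,15): 0⊕0⊕0⊕0⊕0⊕0⊕1⊕1 = 0
s2 (pos 2,3,6,7,10,11,14,15): 0⊕0⊕1⊕0⊕1⊕0⊕1⊕1 = 0
s4 (pos 4,5,6,7,12,13,14,15): 1⊕0⊕1⊕0⊕1⊕1⊕1⊕1 = 0
s8 (pos 8,9,10,11,12,13,14,15): 1⊕0⊕1⊕0⊕1⊕1⊕1⊕1 = 0
Syndrome s8…s1 = 0000 → no error.

0000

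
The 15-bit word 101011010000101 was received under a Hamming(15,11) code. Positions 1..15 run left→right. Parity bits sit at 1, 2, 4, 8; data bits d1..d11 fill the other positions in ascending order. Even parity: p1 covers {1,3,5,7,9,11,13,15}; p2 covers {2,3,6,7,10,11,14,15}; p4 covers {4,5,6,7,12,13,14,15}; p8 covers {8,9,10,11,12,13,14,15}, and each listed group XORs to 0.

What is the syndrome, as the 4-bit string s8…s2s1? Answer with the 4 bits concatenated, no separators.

1011

s1 (pos 1,3,5,7,9,11,13,15): 1⊕1⊕1⊕0⊕0⊕0⊕1⊕1 = 1
s2 (pos 2,3,6,7,10,11,14,15): 0⊕1⊕1⊕0⊕0⊕0⊕0⊕1 = 1
s4 (pos 4,5,6,7,12,13,14,15): 0⊕1⊕1⊕0⊕0⊕1⊕0⊕1 = 0
s8 (pos 8,9,10,11,12,13,14,15): 1⊕0⊕0⊕0⊕0⊕1⊕0⊕1 = 1
Syndrome s8…s1 = 1011 → error at position 11.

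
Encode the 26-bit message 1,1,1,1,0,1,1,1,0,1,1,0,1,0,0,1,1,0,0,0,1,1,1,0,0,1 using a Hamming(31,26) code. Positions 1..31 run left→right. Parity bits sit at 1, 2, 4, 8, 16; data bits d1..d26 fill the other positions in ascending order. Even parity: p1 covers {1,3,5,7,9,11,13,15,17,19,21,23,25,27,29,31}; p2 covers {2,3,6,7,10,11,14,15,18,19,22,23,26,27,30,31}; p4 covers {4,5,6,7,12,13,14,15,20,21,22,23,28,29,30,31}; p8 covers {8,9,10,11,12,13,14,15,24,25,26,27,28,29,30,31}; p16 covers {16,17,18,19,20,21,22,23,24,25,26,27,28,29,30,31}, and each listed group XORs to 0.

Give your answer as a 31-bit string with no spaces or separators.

Place data at non-parity positions: p1 p2 1 p4 1 1 1 p8 0 1 1 1 0 1 1 p16 0 1 0 0 1 1 0 0 0 1 1 1 0 0 1
p1 (pos 1,3,5,7,9,11,13,15,17,19,21,23,25,27,29,31): XOR of data positions = 1⊕1⊕1⊕0⊕1⊕0⊕1⊕0⊕0⊕1⊕0⊕0⊕1⊕0⊕1 = 0
p2 (pos 2,3,6,7,10,11,14,15,18,19,22,23,26,27,30,31): XOR of data positions = 1⊕1⊕1⊕1⊕1⊕1⊕1⊕1⊕0⊕1⊕0⊕1⊕1⊕0⊕1 = 0
p4 (pos 4,5,6,7,12,13,14,15,20,21,22,23,28,29,30,31): XOR of data positions = 1⊕1⊕1⊕1⊕0⊕1⊕1⊕0⊕1⊕1⊕0⊕1⊕0⊕0⊕1 = 0
p8 (pos 8,9,10,11,12,13,14,15,24,25,26,27,28,29,30,31): XOR of data positions = 0⊕1⊕1⊕1⊕0⊕1⊕1⊕0⊕0⊕1⊕1⊕1⊕0⊕0⊕1 = 1
p16 (pos 16,17,18,19,20,21,22,23,24,25,26,27,28,29,30,31): XOR of data positions = 0⊕1⊕0⊕0⊕1⊕1⊕0⊕0⊕0⊕1⊕1⊕1⊕0⊕0⊕1 = 1
Codeword: 0010111101110111010011000111001

0010111101110111010011000111001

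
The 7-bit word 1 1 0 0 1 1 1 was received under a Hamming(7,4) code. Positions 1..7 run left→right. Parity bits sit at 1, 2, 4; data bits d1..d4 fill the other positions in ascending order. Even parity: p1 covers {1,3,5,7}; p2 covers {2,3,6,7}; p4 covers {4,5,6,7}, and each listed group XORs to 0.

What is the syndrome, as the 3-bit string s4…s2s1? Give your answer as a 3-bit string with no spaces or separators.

s1 (pos 1,3,5,7): 1⊕0⊕1⊕1 = 1
s2 (pos 2,3,6,7): 1⊕0⊕1⊕1 = 1
s4 (pos 4,5,6,7): 0⊕1⊕1⊕1 = 1
Syndrome s4…s1 = 111 → error at position 7.

111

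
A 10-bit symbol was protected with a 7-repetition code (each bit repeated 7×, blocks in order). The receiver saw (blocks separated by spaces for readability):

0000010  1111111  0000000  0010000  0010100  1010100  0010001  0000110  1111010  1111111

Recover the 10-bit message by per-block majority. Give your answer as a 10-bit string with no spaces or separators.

0100000011

Block 1 (0000010): 1 one → 0
Block 2 (1111111): 7 ones → 1
Block 3 (0000000): 0 ones → 0
Block 4 (0010000): 1 one → 0
Block 5 (0010100): 2 ones → 0
Block 6 (1010100): 3 ones → 0
Block 7 (0010001): 2 ones → 0
Block 8 (0000110): 2 ones → 0
Block 9 (1111010): 5 ones → 1
Block 10 (1111111): 7 ones → 1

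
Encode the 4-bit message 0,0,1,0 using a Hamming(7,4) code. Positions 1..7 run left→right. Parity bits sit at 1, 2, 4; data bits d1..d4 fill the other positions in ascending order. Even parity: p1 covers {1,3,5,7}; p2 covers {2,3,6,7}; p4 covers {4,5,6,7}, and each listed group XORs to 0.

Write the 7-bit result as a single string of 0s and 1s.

0101010

Place data at non-parity positions: p1 p2 0 p4 0 1 0
p1 (pos 1,3,5,7): XOR of data positions = 0⊕0⊕0 = 0
p2 (pos 2,3,6,7): XOR of data positions = 0⊕1⊕0 = 1
p4 (pos 4,5,6,7): XOR of data positions = 0⊕1⊕0 = 1
Codeword: 0101010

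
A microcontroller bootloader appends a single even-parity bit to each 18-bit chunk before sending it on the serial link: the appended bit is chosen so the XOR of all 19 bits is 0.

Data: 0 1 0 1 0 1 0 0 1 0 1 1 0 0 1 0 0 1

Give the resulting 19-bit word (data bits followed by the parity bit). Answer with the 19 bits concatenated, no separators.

XOR of the 18 data bits: 0⊕1⊕0⊕1⊕0⊕1⊕0⊕0⊕1⊕0⊕1⊕1⊕0⊕0⊕1⊕0⊕0⊕1 = 0
Parity bit = 0 (so all 19 bits XOR to 0).

0101010010110010010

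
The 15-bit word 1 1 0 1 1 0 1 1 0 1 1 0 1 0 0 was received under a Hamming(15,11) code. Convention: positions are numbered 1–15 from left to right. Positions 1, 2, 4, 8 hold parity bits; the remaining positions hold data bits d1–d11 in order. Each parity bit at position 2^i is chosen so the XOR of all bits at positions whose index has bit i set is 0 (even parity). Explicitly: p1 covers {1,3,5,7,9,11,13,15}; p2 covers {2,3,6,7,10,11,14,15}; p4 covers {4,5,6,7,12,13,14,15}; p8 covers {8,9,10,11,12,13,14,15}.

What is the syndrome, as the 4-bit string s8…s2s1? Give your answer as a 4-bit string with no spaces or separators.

s1 (pos 1,3,5,7,9,11,13,15): 1⊕0⊕1⊕1⊕0⊕1⊕1⊕0 = 1
s2 (pos 2,3,6,7,10,11,14,15): 1⊕0⊕0⊕1⊕1⊕1⊕0⊕0 = 0
s4 (pos 4,5,6,7,12,13,14,15): 1⊕1⊕0⊕1⊕0⊕1⊕0⊕0 = 0
s8 (pos 8,9,10,11,12,13,14,15): 1⊕0⊕1⊕1⊕0⊕1⊕0⊕0 = 0
Syndrome s8…s1 = 0001 → error at position 1.

0001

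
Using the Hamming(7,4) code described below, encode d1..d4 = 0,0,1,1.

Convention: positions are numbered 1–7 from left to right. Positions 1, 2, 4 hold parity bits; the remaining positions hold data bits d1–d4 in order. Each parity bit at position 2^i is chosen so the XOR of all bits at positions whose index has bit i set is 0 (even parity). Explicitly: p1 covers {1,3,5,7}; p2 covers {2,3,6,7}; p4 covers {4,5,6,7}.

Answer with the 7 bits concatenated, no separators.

Place data at non-parity positions: p1 p2 0 p4 0 1 1
p1 (pos 1,3,5,7): XOR of data positions = 0⊕0⊕1 = 1
p2 (pos 2,3,6,7): XOR of data positions = 0⊕1⊕1 = 0
p4 (pos 4,5,6,7): XOR of data positions = 0⊕1⊕1 = 0
Codeword: 1000011

1000011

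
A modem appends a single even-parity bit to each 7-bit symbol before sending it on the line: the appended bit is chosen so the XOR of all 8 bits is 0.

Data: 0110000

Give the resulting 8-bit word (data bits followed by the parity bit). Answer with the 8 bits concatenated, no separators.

01100000

XOR of the 7 data bits: 0⊕1⊕1⊕0⊕0⊕0⊕0 = 0
Parity bit = 0 (so all 8 bits XOR to 0).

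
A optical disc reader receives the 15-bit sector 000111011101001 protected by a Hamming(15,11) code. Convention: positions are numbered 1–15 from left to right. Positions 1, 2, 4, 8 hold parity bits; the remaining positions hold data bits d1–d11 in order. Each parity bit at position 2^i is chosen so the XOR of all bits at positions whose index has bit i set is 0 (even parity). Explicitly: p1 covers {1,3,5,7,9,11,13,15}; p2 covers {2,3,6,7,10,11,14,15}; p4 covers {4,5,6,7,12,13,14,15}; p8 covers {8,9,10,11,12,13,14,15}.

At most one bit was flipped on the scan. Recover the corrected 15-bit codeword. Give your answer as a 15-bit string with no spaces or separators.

000111011101000

s1 (pos 1,3,5,7,9,11,13,15): 0⊕0⊕1⊕0⊕1⊕0⊕0⊕1 = 1
s2 (pos 2,3,6,7,10,11,14,15): 0⊕0⊕1⊕0⊕1⊕0⊕0⊕1 = 1
s4 (pos 4,5,6,7,12,13,14,15): 1⊕1⊕1⊕0⊕1⊕0⊕0⊕1 = 1
s8 (pos 8,9,10,11,12,13,14,15): 1⊕1⊕1⊕0⊕1⊕0⊕0⊕1 = 1
Syndrome s8…s1 = 1111 → error at position 15.
Flip position 15: 000111011101001 → 000111011101000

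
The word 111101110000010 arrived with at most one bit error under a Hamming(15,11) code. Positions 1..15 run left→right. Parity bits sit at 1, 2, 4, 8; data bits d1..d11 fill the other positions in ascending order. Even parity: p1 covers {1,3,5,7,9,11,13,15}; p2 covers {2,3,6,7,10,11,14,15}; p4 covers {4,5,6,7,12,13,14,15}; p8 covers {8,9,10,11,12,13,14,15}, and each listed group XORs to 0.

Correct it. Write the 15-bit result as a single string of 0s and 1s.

s1 (pos 1,3,5,7,9,11,13,15): 1⊕1⊕0⊕1⊕0⊕0⊕0⊕0 = 1
s2 (pos 2,3,6,7,10,11,14,15): 1⊕1⊕1⊕1⊕0⊕0⊕1⊕0 = 1
s4 (pos 4,5,6,7,12,13,14,15): 1⊕0⊕1⊕1⊕0⊕0⊕1⊕0 = 0
s8 (pos 8,9,10,11,12,13,14,15): 1⊕0⊕0⊕0⊕0⊕0⊕1⊕0 = 0
Syndrome s8…s1 = 0011 → error at position 3.
Flip position 3: 111101110000010 → 110101110000010

110101110000010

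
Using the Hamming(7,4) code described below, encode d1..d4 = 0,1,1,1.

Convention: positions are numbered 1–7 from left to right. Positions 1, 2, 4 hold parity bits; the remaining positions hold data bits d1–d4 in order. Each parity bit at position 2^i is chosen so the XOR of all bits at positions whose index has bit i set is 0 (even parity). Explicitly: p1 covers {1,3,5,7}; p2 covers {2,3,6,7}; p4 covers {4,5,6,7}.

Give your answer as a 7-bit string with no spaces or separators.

0001111

Place data at non-parity positions: p1 p2 0 p4 1 1 1
p1 (pos 1,3,5,7): XOR of data positions = 0⊕1⊕1 = 0
p2 (pos 2,3,6,7): XOR of data positions = 0⊕1⊕1 = 0
p4 (pos 4,5,6,7): XOR of data positions = 1⊕1⊕1 = 1
Codeword: 0001111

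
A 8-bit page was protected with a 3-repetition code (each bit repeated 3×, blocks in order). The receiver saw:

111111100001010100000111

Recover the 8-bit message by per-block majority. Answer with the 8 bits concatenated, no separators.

Block 1 (111): 3 ones → 1
Block 2 (111): 3 ones → 1
Block 3 (100): 1 one → 0
Block 4 (001): 1 one → 0
Block 5 (010): 1 one → 0
Block 6 (100): 1 one → 0
Block 7 (000): 0 ones → 0
Block 8 (111): 3 ones → 1

11000001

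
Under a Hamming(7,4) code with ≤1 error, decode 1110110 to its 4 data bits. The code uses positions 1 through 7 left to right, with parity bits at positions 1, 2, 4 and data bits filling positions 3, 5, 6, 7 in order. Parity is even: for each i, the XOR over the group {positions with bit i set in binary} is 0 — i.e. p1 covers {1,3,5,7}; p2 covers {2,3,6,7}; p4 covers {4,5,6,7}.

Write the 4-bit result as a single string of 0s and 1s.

0110

s1 (pos 1,3,5,7): 1⊕1⊕1⊕0 = 1
s2 (pos 2,3,6,7): 1⊕1⊕1⊕0 = 1
s4 (pos 4,5,6,7): 0⊕1⊕1⊕0 = 0
Syndrome s4…s1 = 011 → error at position 3.
Flip position 3: 1110110 → 1100110
Read data bits from positions 3,5,6,7: 0110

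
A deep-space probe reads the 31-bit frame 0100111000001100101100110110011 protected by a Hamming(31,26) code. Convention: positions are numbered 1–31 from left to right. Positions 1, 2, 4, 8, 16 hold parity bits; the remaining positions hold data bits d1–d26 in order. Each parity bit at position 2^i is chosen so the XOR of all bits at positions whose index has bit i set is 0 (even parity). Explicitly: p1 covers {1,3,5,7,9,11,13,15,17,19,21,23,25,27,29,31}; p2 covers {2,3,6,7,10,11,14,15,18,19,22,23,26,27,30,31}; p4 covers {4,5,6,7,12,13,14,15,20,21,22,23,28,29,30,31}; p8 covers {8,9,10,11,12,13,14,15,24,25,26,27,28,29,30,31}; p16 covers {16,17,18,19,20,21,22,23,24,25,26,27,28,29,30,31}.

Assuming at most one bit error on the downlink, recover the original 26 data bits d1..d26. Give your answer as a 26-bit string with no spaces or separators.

s1 (pos 1,3,5,7,9,11,13,15,17,19,21,23,25,27,29,31): 0⊕0⊕1⊕1⊕0⊕0⊕1⊕0⊕1⊕1⊕0⊕1⊕0⊕1⊕0⊕1 = 0
s2 (pos 2,3,6,7,10,11,14,15,18,19,22,23,26,27,30,31): 1⊕0⊕1⊕1⊕0⊕0⊕1⊕0⊕0⊕1⊕0⊕1⊕1⊕1⊕1⊕1 = 0
s4 (pos 4,5,6,7,12,13,14,15,20,21,22,23,28,29,30,31): 0⊕1⊕1⊕1⊕0⊕1⊕1⊕0⊕1⊕0⊕0⊕1⊕0⊕0⊕1⊕1 = 1
s8 (pos 8,9,10,11,12,13,14,15,24,25,26,27,28,29,30,31): 0⊕0⊕0⊕0⊕0⊕1⊕1⊕0⊕1⊕0⊕1⊕1⊕0⊕0⊕1⊕1 = 1
s16 (pos 16,17,18,19,20,21,22,23,24,25,26,27,28,29,30,31): 0⊕1⊕0⊕1⊕1⊕0⊕0⊕1⊕1⊕0⊕1⊕1⊕0⊕0⊕1⊕1 = 1
Syndrome s16…s1 = 11100 → error at position 28.
Flip position 28: 0100111000001100101100110110011 → 0100111000001100101100110111011
Read data bits from positions 3,5,6,7,9,10,11,12,13,14,15,17,18,19,20,21,22,23,24,25,26,27,28,29,30,31: 01110000110101100110111011

01110000110101100110111011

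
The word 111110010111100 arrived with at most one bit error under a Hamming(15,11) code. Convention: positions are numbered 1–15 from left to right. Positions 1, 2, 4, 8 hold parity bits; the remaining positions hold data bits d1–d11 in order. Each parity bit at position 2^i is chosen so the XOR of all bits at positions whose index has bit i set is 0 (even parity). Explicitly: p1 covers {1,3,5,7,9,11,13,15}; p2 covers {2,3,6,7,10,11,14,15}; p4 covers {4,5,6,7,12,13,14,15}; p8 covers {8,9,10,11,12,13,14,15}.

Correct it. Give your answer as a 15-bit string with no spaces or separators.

s1 (pos 1,3,5,7,9,11,13,15): 1⊕1⊕1⊕0⊕0⊕1⊕1⊕0 = 1
s2 (pos 2,3,6,7,10,11,14,15): 1⊕1⊕0⊕0⊕1⊕1⊕0⊕0 = 0
s4 (pos 4,5,6,7,12,13,14,15): 1⊕1⊕0⊕0⊕1⊕1⊕0⊕0 = 0
s8 (pos 8,9,10,11,12,13,14,15): 1⊕0⊕1⊕1⊕1⊕1⊕0⊕0 = 1
Syndrome s8…s1 = 1001 → error at position 9.
Flip position 9: 111110010111100 → 111110011111100

111110011111100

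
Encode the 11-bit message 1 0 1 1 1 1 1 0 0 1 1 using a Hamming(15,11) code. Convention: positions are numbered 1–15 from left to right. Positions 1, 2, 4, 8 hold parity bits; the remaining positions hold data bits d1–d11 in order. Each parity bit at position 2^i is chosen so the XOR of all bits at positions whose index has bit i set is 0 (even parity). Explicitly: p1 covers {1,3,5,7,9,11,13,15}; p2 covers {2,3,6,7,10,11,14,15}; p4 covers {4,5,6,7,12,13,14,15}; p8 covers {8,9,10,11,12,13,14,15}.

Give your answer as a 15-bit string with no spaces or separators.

Place data at non-parity positions: p1 p2 1 p4 0 1 1 p8 1 1 1 0 0 1 1
p1 (pos 1,3,5,7,9,11,13,15): XOR of data positions = 1⊕0⊕1⊕1⊕1⊕0⊕1 = 1
p2 (pos 2,3,6,7,10,11,14,15): XOR of data positions = 1⊕1⊕1⊕1⊕1⊕1⊕1 = 1
p4 (pos 4,5,6,7,12,13,14,15): XOR of data positions = 0⊕1⊕1⊕0⊕0⊕1⊕1 = 0
p8 (pos 8,9,10,11,12,13,14,15): XOR of data positions = 1⊕1⊕1⊕0⊕0⊕1⊕1 = 1
Codeword: 111001111110011

111001111110011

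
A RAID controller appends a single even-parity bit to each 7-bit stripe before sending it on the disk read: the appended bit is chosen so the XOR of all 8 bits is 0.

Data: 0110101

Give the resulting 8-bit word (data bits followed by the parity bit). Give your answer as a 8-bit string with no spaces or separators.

XOR of the 7 data bits: 0⊕1⊕1⊕0⊕1⊕0⊕1 = 0
Parity bit = 0 (so all 8 bits XOR to 0).

01101010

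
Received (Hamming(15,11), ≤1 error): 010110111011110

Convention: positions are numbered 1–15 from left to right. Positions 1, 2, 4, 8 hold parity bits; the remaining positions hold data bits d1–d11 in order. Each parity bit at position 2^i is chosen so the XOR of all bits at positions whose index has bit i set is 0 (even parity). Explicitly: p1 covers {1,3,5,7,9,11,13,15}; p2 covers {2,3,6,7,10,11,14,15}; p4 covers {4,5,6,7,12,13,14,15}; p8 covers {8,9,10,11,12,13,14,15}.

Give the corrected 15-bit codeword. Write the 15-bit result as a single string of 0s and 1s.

110110111011110

s1 (pos 1,3,5,7,9,11,13,15): 0⊕0⊕1⊕1⊕1⊕1⊕1⊕0 = 1
s2 (pos 2,3,6,7,10,11,14,15): 1⊕0⊕0⊕1⊕0⊕1⊕1⊕0 = 0
s4 (pos 4,5,6,7,12,13,14,15): 1⊕1⊕0⊕1⊕1⊕1⊕1⊕0 = 0
s8 (pos 8,9,10,11,12,13,14,15): 1⊕1⊕0⊕1⊕1⊕1⊕1⊕0 = 0
Syndrome s8…s1 = 0001 → error at position 1.
Flip position 1: 010110111011110 → 110110111011110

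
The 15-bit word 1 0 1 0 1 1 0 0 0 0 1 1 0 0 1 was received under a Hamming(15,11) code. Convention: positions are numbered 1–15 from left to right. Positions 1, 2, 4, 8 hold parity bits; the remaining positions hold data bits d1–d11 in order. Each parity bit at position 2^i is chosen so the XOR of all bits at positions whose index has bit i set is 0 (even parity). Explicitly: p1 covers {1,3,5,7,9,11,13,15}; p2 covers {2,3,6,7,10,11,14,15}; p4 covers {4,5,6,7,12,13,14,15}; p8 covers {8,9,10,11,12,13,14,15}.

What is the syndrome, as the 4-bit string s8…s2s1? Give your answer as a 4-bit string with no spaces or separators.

s1 (pos 1,3,5,7,9,11,13,15): 1⊕1⊕1⊕0⊕0⊕1⊕0⊕1 = 1
s2 (pos 2,3,6,7,10,11,14,15): 0⊕1⊕1⊕0⊕0⊕1⊕0⊕1 = 0
s4 (pos 4,5,6,7,12,13,14,15): 0⊕1⊕1⊕0⊕1⊕0⊕0⊕1 = 0
s8 (pos 8,9,10,11,12,13,14,15): 0⊕0⊕0⊕1⊕1⊕0⊕0⊕1 = 1
Syndrome s8…s1 = 1001 → error at position 9.

1001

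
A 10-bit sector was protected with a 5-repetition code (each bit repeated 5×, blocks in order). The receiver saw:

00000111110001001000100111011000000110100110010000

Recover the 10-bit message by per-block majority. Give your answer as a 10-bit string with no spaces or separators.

Block 1 (00000): 0 ones → 0
Block 2 (11111): 5 ones → 1
Block 3 (00010): 1 one → 0
Block 4 (01000): 1 one → 0
Block 5 (10011): 3 ones → 1
Block 6 (10110): 3 ones → 1
Block 7 (00000): 0 ones → 0
Block 8 (11010): 3 ones → 1
Block 9 (01100): 2 ones → 0
Block 10 (10000): 1 one → 0

0100110100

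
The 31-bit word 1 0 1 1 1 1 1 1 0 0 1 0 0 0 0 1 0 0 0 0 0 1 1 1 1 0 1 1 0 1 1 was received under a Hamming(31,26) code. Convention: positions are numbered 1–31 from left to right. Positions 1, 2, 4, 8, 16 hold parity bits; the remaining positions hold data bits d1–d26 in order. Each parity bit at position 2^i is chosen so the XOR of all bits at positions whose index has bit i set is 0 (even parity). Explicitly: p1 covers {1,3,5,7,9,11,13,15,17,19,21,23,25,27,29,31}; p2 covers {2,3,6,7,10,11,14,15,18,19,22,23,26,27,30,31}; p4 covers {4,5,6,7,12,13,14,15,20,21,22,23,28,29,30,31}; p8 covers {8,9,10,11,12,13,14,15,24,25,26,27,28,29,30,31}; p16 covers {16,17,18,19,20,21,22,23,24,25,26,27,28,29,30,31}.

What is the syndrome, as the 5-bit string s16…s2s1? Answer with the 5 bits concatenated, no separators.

s1 (pos 1,3,5,7,9,11,13,15,17,19,21,23,25,27,29,31): 1⊕1⊕1⊕1⊕0⊕1⊕0⊕0⊕0⊕0⊕0⊕1⊕1⊕1⊕0⊕1 = 1
s2 (pos 2,3,6,7,10,11,14,15,18,19,22,23,26,27,30,31): 0⊕1⊕1⊕1⊕0⊕1⊕0⊕0⊕0⊕0⊕1⊕1⊕0⊕1⊕1⊕1 = 1
s4 (pos 4,5,6,7,12,13,14,15,20,21,22,23,28,29,30,31): 1⊕1⊕1⊕1⊕0⊕0⊕0⊕0⊕0⊕0⊕1⊕1⊕1⊕0⊕1⊕1 = 1
s8 (pos 8,9,10,11,12,13,14,15,24,25,26,27,28,29,30,31): 1⊕0⊕0⊕1⊕0⊕0⊕0⊕0⊕1⊕1⊕0⊕1⊕1⊕0⊕1⊕1 = 0
s16 (pos 16,17,18,19,20,21,22,23,24,25,26,27,28,29,30,31): 1⊕0⊕0⊕0⊕0⊕0⊕1⊕1⊕1⊕1⊕0⊕1⊕1⊕0⊕1⊕1 = 1
Syndrome s16…s1 = 10111 → error at position 23.

10111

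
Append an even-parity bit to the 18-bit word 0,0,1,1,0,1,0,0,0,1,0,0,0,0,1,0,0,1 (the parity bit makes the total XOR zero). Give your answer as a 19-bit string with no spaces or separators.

0011010001000010010

XOR of the 18 data bits: 0⊕0⊕1⊕1⊕0⊕1⊕0⊕0⊕0⊕1⊕0⊕0⊕0⊕0⊕1⊕0⊕0⊕1 = 0
Parity bit = 0 (so all 19 bits XOR to 0).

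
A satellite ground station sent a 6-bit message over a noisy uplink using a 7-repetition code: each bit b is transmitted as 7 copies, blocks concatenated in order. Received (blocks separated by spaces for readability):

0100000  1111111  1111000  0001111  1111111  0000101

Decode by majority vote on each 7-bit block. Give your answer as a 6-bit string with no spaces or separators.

011110

Block 1 (0100000): 1 one → 0
Block 2 (1111111): 7 ones → 1
Block 3 (1111000): 4 ones → 1
Block 4 (0001111): 4 ones → 1
Block 5 (1111111): 7 ones → 1
Block 6 (0000101): 2 ones → 0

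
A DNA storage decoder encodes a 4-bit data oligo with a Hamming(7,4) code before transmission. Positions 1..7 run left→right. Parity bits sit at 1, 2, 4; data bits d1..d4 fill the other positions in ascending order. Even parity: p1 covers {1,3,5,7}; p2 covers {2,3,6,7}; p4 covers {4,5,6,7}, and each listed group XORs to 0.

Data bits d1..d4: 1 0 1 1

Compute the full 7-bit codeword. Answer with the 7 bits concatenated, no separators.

Place data at non-parity positions: p1 p2 1 p4 0 1 1
p1 (pos 1,3,5,7): XOR of data positions = 1⊕0⊕1 = 0
p2 (pos 2,3,6,7): XOR of data positions = 1⊕1⊕1 = 1
p4 (pos 4,5,6,7): XOR of data positions = 0⊕1⊕1 = 0
Codeword: 0110011

0110011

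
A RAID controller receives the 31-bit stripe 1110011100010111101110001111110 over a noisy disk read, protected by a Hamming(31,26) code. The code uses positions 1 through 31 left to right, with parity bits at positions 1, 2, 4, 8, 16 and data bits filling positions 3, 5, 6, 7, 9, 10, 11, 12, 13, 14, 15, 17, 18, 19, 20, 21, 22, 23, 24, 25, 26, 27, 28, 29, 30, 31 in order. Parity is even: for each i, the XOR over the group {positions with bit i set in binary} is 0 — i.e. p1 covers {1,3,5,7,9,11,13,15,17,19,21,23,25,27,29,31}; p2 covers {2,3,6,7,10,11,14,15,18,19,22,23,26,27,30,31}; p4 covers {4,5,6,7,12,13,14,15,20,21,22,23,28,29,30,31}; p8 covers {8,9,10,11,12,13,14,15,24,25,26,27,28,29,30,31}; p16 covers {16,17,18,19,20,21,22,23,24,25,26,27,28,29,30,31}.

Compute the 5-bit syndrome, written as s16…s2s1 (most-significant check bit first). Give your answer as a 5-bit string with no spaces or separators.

s1 (pos 1,3,5,7,9,11,13,15,17,19,21,23,25,27,29,31): 1⊕1⊕0⊕1⊕0⊕0⊕0⊕1⊕1⊕1⊕1⊕0⊕1⊕1⊕1⊕0 = 0
s2 (pos 2,3,6,7,10,11,14,15,18,19,22,23,26,27,30,31): 1⊕1⊕1⊕1⊕0⊕0⊕1⊕1⊕0⊕1⊕0⊕0⊕1⊕1⊕1⊕0 = 0
s4 (pos 4,5,6,7,12,13,14,15,20,21,22,23,28,29,30,31): 0⊕0⊕1⊕1⊕1⊕0⊕1⊕1⊕1⊕1⊕0⊕0⊕1⊕1⊕1⊕0 = 0
s8 (pos 8,9,10,11,12,13,14,15,24,25,26,27,28,29,30,31): 1⊕0⊕0⊕0⊕1⊕0⊕1⊕1⊕0⊕1⊕1⊕1⊕1⊕1⊕1⊕0 = 0
s16 (pos 16,17,18,19,20,21,22,23,24,25,26,27,28,29,30,31): 1⊕1⊕0⊕1⊕1⊕1⊕0⊕0⊕0⊕1⊕1⊕1⊕1⊕1⊕1⊕0 = 1
Syndrome s16…s1 = 10000 → error at position 16.

10000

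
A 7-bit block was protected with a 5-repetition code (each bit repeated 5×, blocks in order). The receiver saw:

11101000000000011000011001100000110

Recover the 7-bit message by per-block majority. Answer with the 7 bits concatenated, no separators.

1000000

Block 1 (11101): 4 ones → 1
Block 2 (00000): 0 ones → 0
Block 3 (00000): 0 ones → 0
Block 4 (11000): 2 ones → 0
Block 5 (01100): 2 ones → 0
Block 6 (11000): 2 ones → 0
Block 7 (00110): 2 ones → 0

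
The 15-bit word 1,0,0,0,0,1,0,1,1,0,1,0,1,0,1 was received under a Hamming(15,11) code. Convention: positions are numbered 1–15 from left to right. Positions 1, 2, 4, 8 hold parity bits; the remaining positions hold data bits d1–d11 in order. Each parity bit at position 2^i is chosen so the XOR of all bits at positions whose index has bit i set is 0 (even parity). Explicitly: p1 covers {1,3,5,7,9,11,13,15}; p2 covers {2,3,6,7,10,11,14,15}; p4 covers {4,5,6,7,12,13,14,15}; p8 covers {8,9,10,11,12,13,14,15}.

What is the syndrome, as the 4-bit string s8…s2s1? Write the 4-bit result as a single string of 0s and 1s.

s1 (pos 1,3,5,7,9,11,13,15): 1⊕0⊕0⊕0⊕1⊕1⊕1⊕1 = 1
s2 (pos 2,3,6,7,10,11,14,15): 0⊕0⊕1⊕0⊕0⊕1⊕0⊕1 = 1
s4 (pos 4,5,6,7,12,13,14,15): 0⊕0⊕1⊕0⊕0⊕1⊕0⊕1 = 1
s8 (pos 8,9,10,11,12,13,14,15): 1⊕1⊕0⊕1⊕0⊕1⊕0⊕1 = 1
Syndrome s8…s1 = 1111 → error at position 15.

1111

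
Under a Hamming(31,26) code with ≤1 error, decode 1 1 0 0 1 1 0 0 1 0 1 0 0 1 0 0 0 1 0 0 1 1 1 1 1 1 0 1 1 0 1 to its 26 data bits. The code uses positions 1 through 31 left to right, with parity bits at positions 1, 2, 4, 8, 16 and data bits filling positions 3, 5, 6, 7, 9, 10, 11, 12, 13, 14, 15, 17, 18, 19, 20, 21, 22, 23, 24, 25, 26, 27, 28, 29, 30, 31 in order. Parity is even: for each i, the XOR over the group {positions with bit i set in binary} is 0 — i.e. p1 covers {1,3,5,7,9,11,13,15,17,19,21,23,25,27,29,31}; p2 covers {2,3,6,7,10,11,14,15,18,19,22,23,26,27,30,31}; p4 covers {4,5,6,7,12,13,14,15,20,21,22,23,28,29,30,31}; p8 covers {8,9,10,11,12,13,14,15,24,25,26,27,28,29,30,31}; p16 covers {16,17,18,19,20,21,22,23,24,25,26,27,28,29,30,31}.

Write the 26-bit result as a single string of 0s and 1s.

01101010011010011111101101

s1 (pos 1,3,5,7,9,11,13,15,17,19,21,23,25,27,29,31): 1⊕0⊕1⊕0⊕1⊕1⊕0⊕0⊕0⊕0⊕1⊕1⊕1⊕0⊕1⊕1 = 1
s2 (pos 2,3,6,7,10,11,14,15,18,19,22,23,26,27,30,31): 1⊕0⊕1⊕0⊕0⊕1⊕1⊕0⊕1⊕0⊕1⊕1⊕1⊕0⊕0⊕1 = 1
s4 (pos 4,5,6,7,12,13,14,15,20,21,22,23,28,29,30,31): 0⊕1⊕1⊕0⊕0⊕0⊕1⊕0⊕0⊕1⊕1⊕1⊕1⊕1⊕0⊕1 = 1
s8 (pos 8,9,10,11,12,13,14,15,24,25,26,27,28,29,30,31): 0⊕1⊕0⊕1⊕0⊕0⊕1⊕0⊕1⊕1⊕1⊕0⊕1⊕1⊕0⊕1 = 1
s16 (pos 16,17,18,19,20,21,22,23,24,25,26,27,28,29,30,31): 0⊕0⊕1⊕0⊕0⊕1⊕1⊕1⊕1⊕1⊕1⊕0⊕1⊕1⊕0⊕1 = 0
Syndrome s16…s1 = 01111 → error at position 15.
Flip position 15: 1100110010100100010011111101101 → 1100110010100110010011111101101
Read data bits from positions 3,5,6,7,9,10,11,12,13,14,15,17,18,19,20,21,22,23,24,25,26,27,28,29,30,31: 01101010011010011111101101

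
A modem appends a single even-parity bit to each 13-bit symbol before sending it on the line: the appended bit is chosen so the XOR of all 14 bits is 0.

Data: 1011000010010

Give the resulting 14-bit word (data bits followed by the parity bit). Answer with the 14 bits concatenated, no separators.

10110000100101

XOR of the 13 data bits: 1⊕0⊕1⊕1⊕0⊕0⊕0⊕0⊕1⊕0⊕0⊕1⊕0 = 1
Parity bit = 1 (so all 14 bits XOR to 0).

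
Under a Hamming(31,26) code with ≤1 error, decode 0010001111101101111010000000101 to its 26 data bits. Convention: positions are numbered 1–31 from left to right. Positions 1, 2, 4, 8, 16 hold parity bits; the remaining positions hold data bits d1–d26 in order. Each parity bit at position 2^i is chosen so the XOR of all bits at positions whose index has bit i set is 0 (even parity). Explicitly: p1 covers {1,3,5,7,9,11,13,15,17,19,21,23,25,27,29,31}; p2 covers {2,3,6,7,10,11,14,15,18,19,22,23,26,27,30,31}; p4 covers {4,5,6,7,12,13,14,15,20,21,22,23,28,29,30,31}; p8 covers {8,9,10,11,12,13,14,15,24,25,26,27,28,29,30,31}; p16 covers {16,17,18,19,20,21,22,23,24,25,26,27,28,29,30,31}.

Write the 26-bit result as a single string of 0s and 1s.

10011110110111010000000101

s1 (pos 1,3,5,7,9,11,13,15,17,19,21,23,25,27,29,31): 0⊕1⊕0⊕1⊕1⊕1⊕1⊕0⊕1⊕1⊕1⊕0⊕0⊕0⊕1⊕1 = 0
s2 (pos 2,3,6,7,10,11,14,15,18,19,22,23,26,27,30,31): 0⊕1⊕0⊕1⊕1⊕1⊕1⊕0⊕1⊕1⊕0⊕0⊕0⊕0⊕0⊕1 = 0
s4 (pos 4,5,6,7,12,13,14,15,20,21,22,23,28,29,30,31): 0⊕0⊕0⊕1⊕0⊕1⊕1⊕0⊕0⊕1⊕0⊕0⊕0⊕1⊕0⊕1 = 0
s8 (pos 8,9,10,11,12,13,14,15,24,25,26,27,28,29,30,31): 1⊕1⊕1⊕1⊕0⊕1⊕1⊕0⊕0⊕0⊕0⊕0⊕0⊕1⊕0⊕1 = 0
s16 (pos 16,17,18,19,20,21,22,23,24,25,26,27,28,29,30,31): 1⊕1⊕1⊕1⊕0⊕1⊕0⊕0⊕0⊕0⊕0⊕0⊕0⊕1⊕0⊕1 = 1
Syndrome s16…s1 = 10000 → error at position 16.
Flip position 16: 0010001111101101111010000000101 → 0010001111101100111010000000101
Read data bits from positions 3,5,6,7,9,10,11,12,13,14,15,17,18,19,20,21,22,23,24,25,26,27,28,29,30,31: 10011110110111010000000101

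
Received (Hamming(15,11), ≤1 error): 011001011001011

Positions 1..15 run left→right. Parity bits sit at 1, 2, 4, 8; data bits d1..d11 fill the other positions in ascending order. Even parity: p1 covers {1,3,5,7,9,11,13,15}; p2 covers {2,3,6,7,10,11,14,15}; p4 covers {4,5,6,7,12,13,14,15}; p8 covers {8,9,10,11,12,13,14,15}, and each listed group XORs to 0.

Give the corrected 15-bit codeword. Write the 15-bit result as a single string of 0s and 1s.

011001011011011

s1 (pos 1,3,5,7,9,11,13,15): 0⊕1⊕0⊕0⊕1⊕0⊕0⊕1 = 1
s2 (pos 2,3,6,7,10,11,14,15): 1⊕1⊕1⊕0⊕0⊕0⊕1⊕1 = 1
s4 (pos 4,5,6,7,12,13,14,15): 0⊕0⊕1⊕0⊕1⊕0⊕1⊕1 = 0
s8 (pos 8,9,10,11,12,13,14,15): 1⊕1⊕0⊕0⊕1⊕0⊕1⊕1 = 1
Syndrome s8…s1 = 1011 → error at position 11.
Flip position 11: 011001011001011 → 011001011011011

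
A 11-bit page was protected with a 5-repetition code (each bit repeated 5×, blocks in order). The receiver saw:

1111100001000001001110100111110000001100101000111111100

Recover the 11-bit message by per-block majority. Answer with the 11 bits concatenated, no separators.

Block 1 (11111): 5 ones → 1
Block 2 (00001): 1 one → 0
Block 3 (00000): 0 ones → 0
Block 4 (10011): 3 ones → 1
Block 5 (10100): 2 ones → 0
Block 6 (11111): 5 ones → 1
Block 7 (00000): 0 ones → 0
Block 8 (01100): 2 ones → 0
Block 9 (10100): 2 ones → 0
Block 10 (01111): 4 ones → 1
Block 11 (11100): 3 ones → 1

10010100011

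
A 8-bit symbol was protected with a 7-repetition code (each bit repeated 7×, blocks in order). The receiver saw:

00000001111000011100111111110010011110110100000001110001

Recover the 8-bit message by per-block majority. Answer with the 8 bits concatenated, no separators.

Block 1 (0000000): 0 ones → 0
Block 2 (1111000): 4 ones → 1
Block 3 (0111001): 4 ones → 1
Block 4 (1111111): 7 ones → 1
Block 5 (0010011): 3 ones → 0
Block 6 (1101101): 5 ones → 1
Block 7 (0000000): 0 ones → 0
Block 8 (1110001): 4 ones → 1

01110101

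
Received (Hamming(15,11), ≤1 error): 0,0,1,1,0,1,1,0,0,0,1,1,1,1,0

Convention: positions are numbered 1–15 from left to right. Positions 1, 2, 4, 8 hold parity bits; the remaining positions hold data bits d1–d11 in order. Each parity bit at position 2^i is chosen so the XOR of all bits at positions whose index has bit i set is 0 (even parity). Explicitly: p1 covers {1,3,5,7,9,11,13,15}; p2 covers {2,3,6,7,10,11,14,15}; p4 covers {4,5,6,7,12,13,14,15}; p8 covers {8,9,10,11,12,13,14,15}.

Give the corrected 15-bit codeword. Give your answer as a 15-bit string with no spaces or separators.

s1 (pos 1,3,5,7,9,11,13,15): 0⊕1⊕0⊕1⊕0⊕1⊕1⊕0 = 0
s2 (pos 2,3,6,7,10,11,14,15): 0⊕1⊕1⊕1⊕0⊕1⊕1⊕0 = 1
s4 (pos 4,5,6,7,12,13,14,15): 1⊕0⊕1⊕1⊕1⊕1⊕1⊕0 = 0
s8 (pos 8,9,10,11,12,13,14,15): 0⊕0⊕0⊕1⊕1⊕1⊕1⊕0 = 0
Syndrome s8…s1 = 0010 → error at position 2.
Flip position 2: 001101100011110 → 011101100011110

011101100011110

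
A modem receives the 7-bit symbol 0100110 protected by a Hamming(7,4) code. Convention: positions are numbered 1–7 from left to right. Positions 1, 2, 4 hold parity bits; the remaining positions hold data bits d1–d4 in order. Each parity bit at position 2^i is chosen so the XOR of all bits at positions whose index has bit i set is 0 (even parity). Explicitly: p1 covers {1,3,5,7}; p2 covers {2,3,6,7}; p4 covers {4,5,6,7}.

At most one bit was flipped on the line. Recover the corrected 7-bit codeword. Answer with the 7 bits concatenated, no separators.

1100110

s1 (pos 1,3,5,7): 0⊕0⊕1⊕0 = 1
s2 (pos 2,3,6,7): 1⊕0⊕1⊕0 = 0
s4 (pos 4,5,6,7): 0⊕1⊕1⊕0 = 0
Syndrome s4…s1 = 001 → error at position 1.
Flip position 1: 0100110 → 1100110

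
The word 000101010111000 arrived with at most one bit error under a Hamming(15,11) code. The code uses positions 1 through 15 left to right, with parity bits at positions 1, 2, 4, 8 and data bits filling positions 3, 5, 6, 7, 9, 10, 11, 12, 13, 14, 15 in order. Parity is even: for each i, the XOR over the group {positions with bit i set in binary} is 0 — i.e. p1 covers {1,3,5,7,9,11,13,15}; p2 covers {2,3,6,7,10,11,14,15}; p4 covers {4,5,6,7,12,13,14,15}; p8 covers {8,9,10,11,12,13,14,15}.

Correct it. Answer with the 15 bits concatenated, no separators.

000101110111000

s1 (pos 1,3,5,7,9,11,13,15): 0⊕0⊕0⊕0⊕0⊕1⊕0⊕0 = 1
s2 (pos 2,3,6,7,10,11,14,15): 0⊕0⊕1⊕0⊕1⊕1⊕0⊕0 = 1
s4 (pos 4,5,6,7,12,13,14,15): 1⊕0⊕1⊕0⊕1⊕0⊕0⊕0 = 1
s8 (pos 8,9,10,11,12,13,14,15): 1⊕0⊕1⊕1⊕1⊕0⊕0⊕0 = 0
Syndrome s8…s1 = 0111 → error at position 7.
Flip position 7: 000101010111000 → 000101110111000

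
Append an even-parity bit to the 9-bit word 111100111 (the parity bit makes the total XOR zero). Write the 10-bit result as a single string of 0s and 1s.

XOR of the 9 data bits: 1⊕1⊕1⊕1⊕0⊕0⊕1⊕1⊕1 = 1
Parity bit = 1 (so all 10 bits XOR to 0).

1111001111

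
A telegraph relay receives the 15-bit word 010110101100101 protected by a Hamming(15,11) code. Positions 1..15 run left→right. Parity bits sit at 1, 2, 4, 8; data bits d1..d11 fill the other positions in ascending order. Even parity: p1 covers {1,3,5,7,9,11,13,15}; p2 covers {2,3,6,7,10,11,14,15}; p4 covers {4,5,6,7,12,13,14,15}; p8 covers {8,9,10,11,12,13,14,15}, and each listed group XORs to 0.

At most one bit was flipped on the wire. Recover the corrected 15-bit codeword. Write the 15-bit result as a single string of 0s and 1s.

010100101100101

s1 (pos 1,3,5,7,9,11,13,15): 0⊕0⊕1⊕1⊕1⊕0⊕1⊕1 = 1
s2 (pos 2,3,6,7,10,11,14,15): 1⊕0⊕0⊕1⊕1⊕0⊕0⊕1 = 0
s4 (pos 4,5,6,7,12,13,14,15): 1⊕1⊕0⊕1⊕0⊕1⊕0⊕1 = 1
s8 (pos 8,9,10,11,12,13,14,15): 0⊕1⊕1⊕0⊕0⊕1⊕0⊕1 = 0
Syndrome s8…s1 = 0101 → error at position 5.
Flip position 5: 010110101100101 → 010100101100101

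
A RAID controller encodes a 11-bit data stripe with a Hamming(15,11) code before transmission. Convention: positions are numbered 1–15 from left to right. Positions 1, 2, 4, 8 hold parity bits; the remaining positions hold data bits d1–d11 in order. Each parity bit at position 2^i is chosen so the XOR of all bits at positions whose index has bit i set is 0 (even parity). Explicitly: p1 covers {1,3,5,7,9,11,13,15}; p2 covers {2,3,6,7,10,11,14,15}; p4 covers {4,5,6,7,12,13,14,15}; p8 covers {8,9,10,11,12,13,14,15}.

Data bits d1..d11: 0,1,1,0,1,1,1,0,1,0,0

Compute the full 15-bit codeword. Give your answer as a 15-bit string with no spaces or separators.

Place data at non-parity positions: p1 p2 0 p4 1 1 0 p8 1 1 1 0 1 0 0
p1 (pos 1,3,5,7,9,11,13,15): XOR of data positions = 0⊕1⊕0⊕1⊕1⊕1⊕0 = 0
p2 (pos 2,3,6,7,10,11,14,15): XOR of data positions = 0⊕1⊕0⊕1⊕1⊕0⊕0 = 1
p4 (pos 4,5,6,7,12,13,14,15): XOR of data positions = 1⊕1⊕0⊕0⊕1⊕0⊕0 = 1
p8 (pos 8,9,10,11,12,13,14,15): XOR of data positions = 1⊕1⊕1⊕0⊕1⊕0⊕0 = 0
Codeword: 010111001110100

010111001110100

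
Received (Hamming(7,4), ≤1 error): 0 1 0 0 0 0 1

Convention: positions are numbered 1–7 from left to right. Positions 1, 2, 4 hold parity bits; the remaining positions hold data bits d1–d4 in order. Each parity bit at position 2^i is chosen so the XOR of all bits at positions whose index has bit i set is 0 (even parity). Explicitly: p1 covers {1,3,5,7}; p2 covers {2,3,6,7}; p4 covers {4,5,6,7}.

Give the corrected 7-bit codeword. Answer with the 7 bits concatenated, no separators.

s1 (pos 1,3,5,7): 0⊕0⊕0⊕1 = 1
s2 (pos 2,3,6,7): 1⊕0⊕0⊕1 = 0
s4 (pos 4,5,6,7): 0⊕0⊕0⊕1 = 1
Syndrome s4…s1 = 101 → error at position 5.
Flip position 5: 0100001 → 0100101

0100101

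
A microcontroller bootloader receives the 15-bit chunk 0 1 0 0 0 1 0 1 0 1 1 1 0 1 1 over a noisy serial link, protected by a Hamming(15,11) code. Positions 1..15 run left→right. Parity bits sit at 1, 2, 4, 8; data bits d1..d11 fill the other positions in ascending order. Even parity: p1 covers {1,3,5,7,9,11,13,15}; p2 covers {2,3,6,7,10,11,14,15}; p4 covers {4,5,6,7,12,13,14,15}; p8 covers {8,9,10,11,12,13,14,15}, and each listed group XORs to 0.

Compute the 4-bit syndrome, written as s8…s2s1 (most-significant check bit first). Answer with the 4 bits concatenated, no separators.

0000

s1 (pos 1,3,5,7,9,11,13,15): 0⊕0⊕0⊕0⊕0⊕1⊕0⊕1 = 0
s2 (pos 2,3,6,7,10,11,14,15): 1⊕0⊕1⊕0⊕1⊕1⊕1⊕1 = 0
s4 (pos 4,5,6,7,12,13,14,15): 0⊕0⊕1⊕0⊕1⊕0⊕1⊕1 = 0
s8 (pos 8,9,10,11,12,13,14,15): 1⊕0⊕1⊕1⊕1⊕0⊕1⊕1 = 0
Syndrome s8…s1 = 0000 → no error.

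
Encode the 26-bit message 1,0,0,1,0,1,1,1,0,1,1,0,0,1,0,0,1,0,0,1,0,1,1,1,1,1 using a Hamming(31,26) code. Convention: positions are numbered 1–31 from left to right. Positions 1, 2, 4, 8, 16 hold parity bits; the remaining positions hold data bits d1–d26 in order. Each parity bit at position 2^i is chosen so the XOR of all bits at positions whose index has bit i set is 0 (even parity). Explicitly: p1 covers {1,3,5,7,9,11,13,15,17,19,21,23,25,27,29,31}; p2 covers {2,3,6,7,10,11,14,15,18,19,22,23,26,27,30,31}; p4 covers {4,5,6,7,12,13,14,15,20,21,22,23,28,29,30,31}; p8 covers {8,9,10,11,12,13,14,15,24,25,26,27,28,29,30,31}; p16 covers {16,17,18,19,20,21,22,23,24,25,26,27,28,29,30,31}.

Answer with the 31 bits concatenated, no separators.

Place data at non-parity positions: p1 p2 1 p4 0 0 1 p8 0 1 1 1 0 1 1 p16 0 0 1 0 0 1 0 0 1 0 1 1 1 1 1
p1 (pos 1,3,5,7,9,11,13,15,17,19,21,23,25,27,29,31): XOR of data positions = 1⊕0⊕1⊕0⊕1⊕0⊕1⊕0⊕1⊕0⊕0⊕1⊕1⊕1⊕1 = 1
p2 (pos 2,3,6,7,10,11,14,15,18,19,22,23,26,27,30,31): XOR of data positions = 1⊕0⊕1⊕1⊕1⊕1⊕1⊕0⊕1⊕1⊕0⊕0⊕1⊕1⊕1 = 1
p4 (pos 4,5,6,7,12,13,14,15,20,21,22,23,28,29,30,31): XOR of data positions = 0⊕0⊕1⊕1⊕0⊕1⊕1⊕0⊕0⊕1⊕0⊕1⊕1⊕1⊕1 = 1
p8 (pos 8,9,10,11,12,13,14,15,24,25,26,27,28,29,30,31): XOR of data positions = 0⊕1⊕1⊕1⊕0⊕1⊕1⊕0⊕1⊕0⊕1⊕1⊕1⊕1⊕1 = 1
p16 (pos 16,17,18,19,20,21,22,23,24,25,26,27,28,29,30,31): XOR of data positions = 0⊕0⊕1⊕0⊕0⊕1⊕0⊕0⊕1⊕0⊕1⊕1⊕1⊕1⊕1 = 0
Codeword: 1111001101110110001001001011111

1111001101110110001001001011111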